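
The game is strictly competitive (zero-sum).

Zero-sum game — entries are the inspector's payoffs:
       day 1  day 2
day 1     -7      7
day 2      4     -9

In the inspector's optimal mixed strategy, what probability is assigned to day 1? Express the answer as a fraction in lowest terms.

13/27

Row minima are -7 and -9, so the inspector's maximin is -7; column maxima are 4 and 7, so the inspectee's minimax is 4. These differ, so the equilibrium is in mixed strategies.
Let the inspector play day 1 with probability p. The inspectee is indifferent when −7p + 4(1−p) = 7p − 9(1−p), giving p = 13/27.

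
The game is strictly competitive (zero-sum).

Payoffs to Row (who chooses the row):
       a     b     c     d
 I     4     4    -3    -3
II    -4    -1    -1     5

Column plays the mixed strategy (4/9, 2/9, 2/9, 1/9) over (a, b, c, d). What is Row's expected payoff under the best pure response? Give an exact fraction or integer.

I: (4)·(4/9) + (4)·(2/9) + (-3)·(2/9) + (-3)·(1/9) = 5/3.
II: (-4)·(4/9) + (-1)·(2/9) + (-1)·(2/9) + (5)·(1/9) = -5/3.
The best pure response is I with expected payoff 5/3.

5/3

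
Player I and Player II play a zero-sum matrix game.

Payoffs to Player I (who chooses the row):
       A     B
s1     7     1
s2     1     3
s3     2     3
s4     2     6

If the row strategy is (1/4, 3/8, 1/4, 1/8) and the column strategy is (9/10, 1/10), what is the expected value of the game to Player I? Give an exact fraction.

Against (9/10, 1/10), each row's expected payoff is s1: 32/5; s2: 6/5; s3: 21/10; s4: 12/5.
Taking the (1/4, 3/8, 1/4, 1/8)-weighted average: (1/4)·(32/5) + (3/8)·(6/5) + (1/4)·(21/10) + (1/8)·(12/5) = 23/8.

23/8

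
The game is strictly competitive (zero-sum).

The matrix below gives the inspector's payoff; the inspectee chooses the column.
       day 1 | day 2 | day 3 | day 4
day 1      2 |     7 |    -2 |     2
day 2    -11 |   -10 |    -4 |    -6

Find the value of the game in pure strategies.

Row minima: -2, -11 → the inspector's maximin is -2.
Column maxima: 2, 7, -2, 2 → the inspectee's minimax is -2.
They coincide at (day 1, day 3), so the value is -2.

-2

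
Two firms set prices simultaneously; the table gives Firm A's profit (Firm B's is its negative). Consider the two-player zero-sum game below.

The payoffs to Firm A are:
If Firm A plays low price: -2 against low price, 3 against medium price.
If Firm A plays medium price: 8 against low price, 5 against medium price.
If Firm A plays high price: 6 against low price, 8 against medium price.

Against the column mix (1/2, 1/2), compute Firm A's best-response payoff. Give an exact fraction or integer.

low price: (-2)·(1/2) + (3)·(1/2) = 1/2.
medium price: (8)·(1/2) + (5)·(1/2) = 13/2.
high price: (6)·(1/2) + (8)·(1/2) = 7.
The best pure response is high price with expected payoff 7.

7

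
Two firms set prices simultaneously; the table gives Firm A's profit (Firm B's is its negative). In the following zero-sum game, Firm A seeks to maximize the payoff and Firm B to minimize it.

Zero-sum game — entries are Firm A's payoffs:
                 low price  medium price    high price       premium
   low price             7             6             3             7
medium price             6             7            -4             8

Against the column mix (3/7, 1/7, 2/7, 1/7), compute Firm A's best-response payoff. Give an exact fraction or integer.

40/7

low price: (7)·(3/7) + (6)·(1/7) + (3)·(2/7) + (7)·(1/7) = 40/7.
medium price: (6)·(3/7) + (7)·(1/7) + (-4)·(2/7) + (8)·(1/7) = 25/7.
The best pure response is low price with expected payoff 40/7.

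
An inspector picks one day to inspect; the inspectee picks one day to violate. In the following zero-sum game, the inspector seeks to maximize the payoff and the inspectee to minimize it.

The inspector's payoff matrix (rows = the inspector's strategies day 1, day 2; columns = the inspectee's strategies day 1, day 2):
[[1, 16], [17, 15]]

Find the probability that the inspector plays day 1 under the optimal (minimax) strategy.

2/17

Row minima are 1 and 15, so the inspector's maximin is 15; column maxima are 17 and 16, so the inspectee's minimax is 16. These differ, so the equilibrium is in mixed strategies.
Let the inspector play day 1 with probability p. The inspectee is indifferent when p + 17(1−p) = 16p + 15(1−p), giving p = 2/17.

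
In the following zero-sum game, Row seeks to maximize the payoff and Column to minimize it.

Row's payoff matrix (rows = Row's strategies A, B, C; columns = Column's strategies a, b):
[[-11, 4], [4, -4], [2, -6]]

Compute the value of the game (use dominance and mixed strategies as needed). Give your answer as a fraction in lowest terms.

-28/23

Row C is strictly dominated by row B, so Row never plays it.
The remaining 2×2 game on (A, B) × (a, b) has no saddle point. Let Row play A with probability p; indifference gives −11p + 4(1−p) = 4p − 4(1−p), so p = 8/23.
Similarly Column's optimal q on a is 8/23, and the value is -11·(8/23) + (4)·(15/23) = -28/23.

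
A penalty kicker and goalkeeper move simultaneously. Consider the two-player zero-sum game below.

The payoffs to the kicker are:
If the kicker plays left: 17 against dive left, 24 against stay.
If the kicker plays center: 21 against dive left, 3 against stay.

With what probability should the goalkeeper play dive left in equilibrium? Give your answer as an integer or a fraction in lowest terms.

Row minima are 17 and 3, so the kicker's maximin is 17; column maxima are 21 and 24, so the goalkeeper's minimax is 21. These differ, so the equilibrium is in mixed strategies.
Let the goalkeeper play dive left with probability q. The kicker is indifferent when 17q + 24(1−q) = 21q + 3(1−q), giving q = 21/25.

21/25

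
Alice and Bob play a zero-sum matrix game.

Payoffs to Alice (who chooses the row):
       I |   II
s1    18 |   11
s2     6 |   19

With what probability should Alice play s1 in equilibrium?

Row minima are 11 and 6, so Alice's maximin is 11; column maxima are 18 and 19, so Bob's minimax is 18. These differ, so the equilibrium is in mixed strategies.
Let Alice play s1 with probability p. Bob is indifferent when 18p + 6(1−p) = 11p + 19(1−p), giving p = 13/20.

13/20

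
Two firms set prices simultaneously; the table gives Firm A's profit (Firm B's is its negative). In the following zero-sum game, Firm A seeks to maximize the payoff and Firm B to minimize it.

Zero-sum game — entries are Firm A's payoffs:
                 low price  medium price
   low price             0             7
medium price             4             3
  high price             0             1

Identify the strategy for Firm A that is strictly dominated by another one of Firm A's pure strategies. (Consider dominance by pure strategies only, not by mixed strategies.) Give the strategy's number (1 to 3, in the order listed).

Compare high price with medium price: 4 > 0, 3 > 1.
So medium price strictly dominates high price for Firm A; high price is strictly dominated.

3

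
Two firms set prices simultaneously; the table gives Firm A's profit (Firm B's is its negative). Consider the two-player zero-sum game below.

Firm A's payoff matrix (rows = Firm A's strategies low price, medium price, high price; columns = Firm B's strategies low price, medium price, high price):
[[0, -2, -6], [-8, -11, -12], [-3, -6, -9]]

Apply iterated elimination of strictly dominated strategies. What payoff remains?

-6

Column low price is strictly dominated by medium price for Firm B (-2<0, -11<-8, -6<-3); eliminate low price.
Column medium price is strictly dominated by high price for Firm B (-6<-2, -12<-11, -9<-6); eliminate medium price.
Row medium price is strictly dominated by row low price (-6>-12); eliminate medium price.
Row high price is strictly dominated by row low price (-6>-9); eliminate high price.
Only (low price, high price) remains, with payoff -6.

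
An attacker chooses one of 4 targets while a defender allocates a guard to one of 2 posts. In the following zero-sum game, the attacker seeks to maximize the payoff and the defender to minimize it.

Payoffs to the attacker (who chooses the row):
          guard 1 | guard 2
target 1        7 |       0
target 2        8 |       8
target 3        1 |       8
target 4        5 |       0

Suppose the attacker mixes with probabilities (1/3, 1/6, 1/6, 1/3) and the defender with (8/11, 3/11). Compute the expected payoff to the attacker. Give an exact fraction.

52/11

Against (8/11, 3/11), each row's expected payoff is target 1: 56/11; target 2: 8; target 3: 32/11; target 4: 40/11.
Taking the (1/3, 1/6, 1/6, 1/3)-weighted average: (1/3)·(56/11) + (1/6)·(8) + (1/6)·(32/11) + (1/3)·(40/11) = 52/11.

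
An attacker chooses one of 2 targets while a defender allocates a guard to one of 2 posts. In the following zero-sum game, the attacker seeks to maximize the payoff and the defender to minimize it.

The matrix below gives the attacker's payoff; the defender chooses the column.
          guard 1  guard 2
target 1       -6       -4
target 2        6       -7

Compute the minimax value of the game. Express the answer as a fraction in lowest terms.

-22/5

Row minima are -6 and -7, so the attacker's maximin is -6; column maxima are 6 and -4, so the defender's minimax is -4. These differ, so the equilibrium is in mixed strategies.
Let the attacker play target 1 with probability p. The defender is indifferent when −6p + 6(1−p) = −4p − 7(1−p), giving p = 13/15.
Let the defender play guard 1 with probability q. The attacker is indifferent when −6q − 4(1−q) = 6q − 7(1−q), giving q = 1/5.
The value is -6·(1/5) + (-4)·(4/5) = -22/5.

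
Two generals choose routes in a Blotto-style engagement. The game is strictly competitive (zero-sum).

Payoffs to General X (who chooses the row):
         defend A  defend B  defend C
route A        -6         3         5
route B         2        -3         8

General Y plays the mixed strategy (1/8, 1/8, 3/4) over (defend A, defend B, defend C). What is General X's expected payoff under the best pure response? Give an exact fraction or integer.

47/8

route A: (-6)·(1/8) + (3)·(1/8) + (5)·(3/4) = 27/8.
route B: (2)·(1/8) + (-3)·(1/8) + (8)·(3/4) = 47/8.
The best pure response is route B with expected payoff 47/8.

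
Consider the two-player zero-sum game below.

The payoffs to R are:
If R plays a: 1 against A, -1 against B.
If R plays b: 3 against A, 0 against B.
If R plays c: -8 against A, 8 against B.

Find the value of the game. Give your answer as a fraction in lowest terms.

24/19

Row a is strictly dominated by row b, so R never plays it.
The remaining 2×2 game on (b, c) × (A, B) has no saddle point. Let R play b with probability p; indifference gives 3p − 8(1−p) = 8(1−p), so p = 16/19.
Similarly C's optimal q on A is 8/19, and the value is 3·(8/19) + (0)·(11/19) = 24/19.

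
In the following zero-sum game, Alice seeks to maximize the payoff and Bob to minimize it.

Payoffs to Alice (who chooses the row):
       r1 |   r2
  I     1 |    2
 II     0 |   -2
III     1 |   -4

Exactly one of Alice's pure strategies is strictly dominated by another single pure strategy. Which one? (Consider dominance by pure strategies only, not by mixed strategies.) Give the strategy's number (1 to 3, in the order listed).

Compare II with I: 1 > 0, 2 > -2.
So I strictly dominates II for Alice; II is strictly dominated.

2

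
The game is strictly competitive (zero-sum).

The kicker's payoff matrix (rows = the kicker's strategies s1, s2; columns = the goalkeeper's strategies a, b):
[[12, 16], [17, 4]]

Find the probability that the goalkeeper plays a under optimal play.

Row minima are 12 and 4, so the kicker's maximin is 12; column maxima are 17 and 16, so the goalkeeper's minimax is 16. These differ, so the equilibrium is in mixed strategies.
Let the goalkeeper play a with probability q. The kicker is indifferent when 12q + 16(1−q) = 17q + 4(1−q), giving q = 12/17.

12/17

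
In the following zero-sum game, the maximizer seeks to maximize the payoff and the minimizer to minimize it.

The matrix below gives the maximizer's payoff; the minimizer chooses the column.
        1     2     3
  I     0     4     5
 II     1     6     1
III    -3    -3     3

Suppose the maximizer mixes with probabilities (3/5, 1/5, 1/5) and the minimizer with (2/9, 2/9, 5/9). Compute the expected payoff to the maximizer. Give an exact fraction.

Against (2/9, 2/9, 5/9), each row's expected payoff is I: 11/3; II: 19/9; III: 1/3.
Taking the (3/5, 1/5, 1/5)-weighted average: (3/5)·(11/3) + (1/5)·(19/9) + (1/5)·(1/3) = 121/45.

121/45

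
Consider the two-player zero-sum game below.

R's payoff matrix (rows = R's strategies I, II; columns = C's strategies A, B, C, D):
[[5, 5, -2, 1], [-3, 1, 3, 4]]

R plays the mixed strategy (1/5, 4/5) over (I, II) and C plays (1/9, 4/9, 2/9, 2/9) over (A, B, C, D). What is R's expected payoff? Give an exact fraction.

83/45

Against (1/9, 4/9, 2/9, 2/9), each row's expected payoff is I: 23/9; II: 5/3.
Taking the (1/5, 4/5)-weighted average: (1/5)·(23/9) + (4/5)·(5/3) = 83/45.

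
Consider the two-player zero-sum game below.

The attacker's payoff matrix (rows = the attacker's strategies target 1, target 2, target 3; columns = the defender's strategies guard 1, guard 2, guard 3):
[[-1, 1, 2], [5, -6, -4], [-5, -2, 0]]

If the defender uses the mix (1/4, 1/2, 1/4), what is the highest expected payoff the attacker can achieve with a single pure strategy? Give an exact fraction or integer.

3/4

target 1: (-1)·(1/4) + (1)·(1/2) + (2)·(1/4) = 3/4.
target 2: (5)·(1/4) + (-6)·(1/2) + (-4)·(1/4) = -11/4.
target 3: (-5)·(1/4) + (-2)·(1/2) + (0)·(1/4) = -9/4.
The best pure response is target 1 with expected payoff 3/4.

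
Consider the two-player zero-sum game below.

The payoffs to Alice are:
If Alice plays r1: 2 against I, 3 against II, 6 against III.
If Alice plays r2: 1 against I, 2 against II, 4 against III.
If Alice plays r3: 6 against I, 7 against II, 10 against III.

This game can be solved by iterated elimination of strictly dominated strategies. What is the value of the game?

6

Row r1 is strictly dominated by row r3 (6>2, 7>3, 10>6); eliminate r1.
Column II is strictly dominated by I for Bob (1<2, 6<7); eliminate II.
Column III is strictly dominated by I for Bob (1<4, 6<10); eliminate III.
Row r2 is strictly dominated by row r3 (6>1); eliminate r2.
Only (r3, I) remains, with payoff 6.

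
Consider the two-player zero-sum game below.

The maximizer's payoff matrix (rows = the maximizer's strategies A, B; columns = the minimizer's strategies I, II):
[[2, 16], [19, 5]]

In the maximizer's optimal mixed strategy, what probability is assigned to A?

Row minima are 2 and 5, so the maximizer's maximin is 5; column maxima are 19 and 16, so the minimizer's minimax is 16. These differ, so the equilibrium is in mixed strategies.
Let the maximizer play A with probability p. The minimizer is indifferent when 2p + 19(1−p) = 16p + 5(1−p), giving p = 1/2.

1/2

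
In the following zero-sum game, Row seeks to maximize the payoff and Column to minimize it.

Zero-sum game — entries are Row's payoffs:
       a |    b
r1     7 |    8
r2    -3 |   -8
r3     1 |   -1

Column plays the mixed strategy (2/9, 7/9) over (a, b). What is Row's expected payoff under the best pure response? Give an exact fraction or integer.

r1: (7)·(2/9) + (8)·(7/9) = 70/9.
r2: (-3)·(2/9) + (-8)·(7/9) = -62/9.
r3: (1)·(2/9) + (-1)·(7/9) = -5/9.
The best pure response is r1 with expected payoff 70/9.

70/9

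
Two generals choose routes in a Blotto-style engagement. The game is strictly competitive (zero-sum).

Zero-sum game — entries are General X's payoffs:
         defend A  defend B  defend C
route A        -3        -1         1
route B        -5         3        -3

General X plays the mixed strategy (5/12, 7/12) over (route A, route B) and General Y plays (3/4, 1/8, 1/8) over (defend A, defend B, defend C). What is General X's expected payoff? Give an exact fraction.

Against (3/4, 1/8, 1/8), each row's expected payoff is route A: -9/4; route B: -15/4.
Taking the (5/12, 7/12)-weighted average: (5/12)·(-9/4) + (7/12)·(-15/4) = -25/8.

-25/8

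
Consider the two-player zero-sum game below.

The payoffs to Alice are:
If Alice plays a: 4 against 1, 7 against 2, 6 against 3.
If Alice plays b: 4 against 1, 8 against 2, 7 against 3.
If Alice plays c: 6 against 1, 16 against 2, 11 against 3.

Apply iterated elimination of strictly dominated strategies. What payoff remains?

Row a is strictly dominated by row c (6>4, 16>7, 11>6); eliminate a.
Row b is strictly dominated by row c (6>4, 16>8, 11>7); eliminate b.
Column 3 is strictly dominated by 1 for Bob (6<11); eliminate 3.
Column 2 is strictly dominated by 1 for Bob (6<16); eliminate 2.
Only (c, 1) remains, with payoff 6.

6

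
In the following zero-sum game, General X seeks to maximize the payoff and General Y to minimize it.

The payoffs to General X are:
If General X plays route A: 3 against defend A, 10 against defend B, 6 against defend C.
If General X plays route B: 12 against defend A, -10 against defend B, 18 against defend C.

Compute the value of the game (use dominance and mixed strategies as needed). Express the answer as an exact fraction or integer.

Column defend C is strictly dominated by defend A for General Y (it gives General X more in every row).
The remaining 2×2 game on (route A, route B) × (defend A, defend B) has no saddle point. Let General X play route A with probability p; indifference gives 3p + 12(1−p) = 10p − 10(1−p), so p = 22/29.
Similarly General Y's optimal q on defend A is 20/29, and the value is 3·(20/29) + (10)·(9/29) = 150/29.

150/29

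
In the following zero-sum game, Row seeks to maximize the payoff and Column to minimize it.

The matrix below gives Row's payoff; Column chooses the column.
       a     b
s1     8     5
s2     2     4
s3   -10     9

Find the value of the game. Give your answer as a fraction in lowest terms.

61/11

Row s2 is strictly dominated by row s1, so Row never plays it.
The remaining 2×2 game on (s1, s3) × (a, b) has no saddle point. Let Row play s1 with probability p; indifference gives 8p − 10(1−p) = 5p + 9(1−p), so p = 19/22.
Similarly Column's optimal q on a is 2/11, and the value is 8·(2/11) + (5)·(9/11) = 61/11.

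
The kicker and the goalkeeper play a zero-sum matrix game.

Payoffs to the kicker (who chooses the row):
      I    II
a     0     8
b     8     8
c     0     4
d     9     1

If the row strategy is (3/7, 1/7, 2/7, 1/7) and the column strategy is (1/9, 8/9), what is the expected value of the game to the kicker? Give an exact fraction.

115/21

Against (1/9, 8/9), each row's expected payoff is a: 64/9; b: 8; c: 32/9; d: 17/9.
Taking the (3/7, 1/7, 2/7, 1/7)-weighted average: (3/7)·(64/9) + (1/7)·(8) + (2/7)·(32/9) + (1/7)·(17/9) = 115/21.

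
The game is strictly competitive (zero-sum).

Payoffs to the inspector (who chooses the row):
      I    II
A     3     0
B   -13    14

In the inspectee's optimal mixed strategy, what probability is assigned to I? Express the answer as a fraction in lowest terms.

7/15

Row minima are 0 and -13, so the inspector's maximin is 0; column maxima are 3 and 14, so the inspectee's minimax is 3. These differ, so the equilibrium is in mixed strategies.
Let the inspectee play I with probability q. The inspector is indifferent when 3q = −13q + 14(1−q), giving q = 7/15.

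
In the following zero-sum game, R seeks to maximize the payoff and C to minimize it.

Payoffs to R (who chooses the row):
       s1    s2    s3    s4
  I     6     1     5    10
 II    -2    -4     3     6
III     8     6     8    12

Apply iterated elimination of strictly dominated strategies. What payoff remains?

6

Row I is strictly dominated by row III (8>6, 6>1, 8>5, 12>10); eliminate I.
Row II is strictly dominated by row III (8>-2, 6>-4, 8>3, 12>6); eliminate II.
Column s3 is strictly dominated by s2 for C (6<8); eliminate s3.
Column s4 is strictly dominated by s1 for C (8<12); eliminate s4.
Column s1 is strictly dominated by s2 for C (6<8); eliminate s1.
Only (III, s2) remains, with payoff 6.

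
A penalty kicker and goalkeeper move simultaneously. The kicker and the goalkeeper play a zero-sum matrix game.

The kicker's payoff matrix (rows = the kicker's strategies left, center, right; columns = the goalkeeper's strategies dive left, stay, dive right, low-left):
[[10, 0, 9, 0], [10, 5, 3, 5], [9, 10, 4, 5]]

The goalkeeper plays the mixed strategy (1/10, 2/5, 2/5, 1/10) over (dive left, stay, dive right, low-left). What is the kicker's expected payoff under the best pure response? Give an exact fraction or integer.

7

left: (10)·(1/10) + (0)·(2/5) + (9)·(2/5) + (0)·(1/10) = 23/5.
center: (10)·(1/10) + (5)·(2/5) + (3)·(2/5) + (5)·(1/10) = 47/10.
right: (9)·(1/10) + (10)·(2/5) + (4)·(2/5) + (5)·(1/10) = 7.
The best pure response is right with expected payoff 7.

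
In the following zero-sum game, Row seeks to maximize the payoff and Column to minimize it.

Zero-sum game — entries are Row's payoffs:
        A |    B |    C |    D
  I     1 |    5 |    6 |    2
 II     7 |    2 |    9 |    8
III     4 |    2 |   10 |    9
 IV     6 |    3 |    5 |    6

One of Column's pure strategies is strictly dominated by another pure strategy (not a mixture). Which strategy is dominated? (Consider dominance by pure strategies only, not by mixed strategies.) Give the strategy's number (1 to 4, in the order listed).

3

Column prefers columns that give Row less. Compare C with B: 5 < 6, 2 < 9, 2 < 10, 3 < 5.
So B strictly dominates C for Column; C is strictly dominated.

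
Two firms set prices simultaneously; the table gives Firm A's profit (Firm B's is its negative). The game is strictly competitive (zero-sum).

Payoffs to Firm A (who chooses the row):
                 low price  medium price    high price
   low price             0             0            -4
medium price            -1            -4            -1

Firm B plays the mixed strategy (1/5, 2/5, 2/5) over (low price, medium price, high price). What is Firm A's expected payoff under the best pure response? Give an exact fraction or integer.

-8/5

low price: (0)·(1/5) + (0)·(2/5) + (-4)·(2/5) = -8/5.
medium price: (-1)·(1/5) + (-4)·(2/5) + (-1)·(2/5) = -11/5.
The best pure response is low price with expected payoff -8/5.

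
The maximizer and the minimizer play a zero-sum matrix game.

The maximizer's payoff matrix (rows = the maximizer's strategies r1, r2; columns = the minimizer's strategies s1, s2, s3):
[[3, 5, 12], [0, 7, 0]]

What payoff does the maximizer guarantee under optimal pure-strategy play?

Row minima: 3, 0 → the maximizer's maximin is 3.
Column maxima: 3, 7, 12 → the minimizer's minimax is 3.
They coincide at (r1, s1), so the value is 3.

3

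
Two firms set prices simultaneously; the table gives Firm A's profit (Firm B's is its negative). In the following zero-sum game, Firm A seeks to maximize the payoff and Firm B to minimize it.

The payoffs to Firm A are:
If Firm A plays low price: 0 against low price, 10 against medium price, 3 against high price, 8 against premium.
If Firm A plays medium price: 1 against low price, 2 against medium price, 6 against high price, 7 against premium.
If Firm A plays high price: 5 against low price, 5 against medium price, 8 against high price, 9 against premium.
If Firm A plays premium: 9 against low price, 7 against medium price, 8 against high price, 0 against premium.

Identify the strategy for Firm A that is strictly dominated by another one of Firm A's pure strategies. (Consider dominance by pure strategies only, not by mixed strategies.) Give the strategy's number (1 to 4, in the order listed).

Compare medium price with high price: 5 > 1, 5 > 2, 8 > 6, 9 > 7.
So high price strictly dominates medium price for Firm A; medium price is strictly dominated.

2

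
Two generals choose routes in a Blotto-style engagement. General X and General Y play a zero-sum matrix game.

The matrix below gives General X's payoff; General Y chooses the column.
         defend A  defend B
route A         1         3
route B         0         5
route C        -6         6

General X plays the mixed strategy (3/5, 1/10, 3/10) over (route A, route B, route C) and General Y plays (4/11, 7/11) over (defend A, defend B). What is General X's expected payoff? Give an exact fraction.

Against (4/11, 7/11), each row's expected payoff is route A: 25/11; route B: 35/11; route C: 18/11.
Taking the (3/5, 1/10, 3/10)-weighted average: (3/5)·(25/11) + (1/10)·(35/11) + (3/10)·(18/11) = 239/110.

239/110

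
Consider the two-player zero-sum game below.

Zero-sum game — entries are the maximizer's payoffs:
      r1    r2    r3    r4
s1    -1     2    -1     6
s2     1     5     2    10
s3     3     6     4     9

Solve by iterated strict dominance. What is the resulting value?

Column r2 is strictly dominated by r1 for the minimizer (-1<2, 1<5, 3<6); eliminate r2.
Column r4 is strictly dominated by r1 for the minimizer (-1<6, 1<10, 3<9); eliminate r4.
Row s1 is strictly dominated by row s2 (1>-1, 2>-1); eliminate s1.
Column r3 is strictly dominated by r1 for the minimizer (1<2, 3<4); eliminate r3.
Row s2 is strictly dominated by row s3 (3>1); eliminate s2.
Only (s3, r1) remains, with payoff 3.

3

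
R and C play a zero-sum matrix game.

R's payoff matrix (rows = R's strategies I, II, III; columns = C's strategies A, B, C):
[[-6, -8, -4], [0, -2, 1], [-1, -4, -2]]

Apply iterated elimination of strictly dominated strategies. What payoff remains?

Column A is strictly dominated by B for C (-8<-6, -2<0, -4<-1); eliminate A.
Row I is strictly dominated by row II (-2>-8, 1>-4); eliminate I.
Row III is strictly dominated by row II (-2>-4, 1>-2); eliminate III.
Column C is strictly dominated by B for C (-2<1); eliminate C.
Only (II, B) remains, with payoff -2.

-2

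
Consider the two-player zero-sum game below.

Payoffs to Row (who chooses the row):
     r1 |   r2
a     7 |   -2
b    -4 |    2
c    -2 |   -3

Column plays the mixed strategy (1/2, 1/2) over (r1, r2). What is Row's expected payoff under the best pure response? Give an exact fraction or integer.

5/2

a: (7)·(1/2) + (-2)·(1/2) = 5/2.
b: (-4)·(1/2) + (2)·(1/2) = -1.
c: (-2)·(1/2) + (-3)·(1/2) = -5/2.
The best pure response is a with expected payoff 5/2.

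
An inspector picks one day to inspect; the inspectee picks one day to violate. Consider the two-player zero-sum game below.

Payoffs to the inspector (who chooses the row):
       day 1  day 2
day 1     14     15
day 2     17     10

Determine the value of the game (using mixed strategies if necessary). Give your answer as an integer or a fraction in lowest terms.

115/8

Row minima are 14 and 10, so the inspector's maximin is 14; column maxima are 17 and 15, so the inspectee's minimax is 15. These differ, so the equilibrium is in mixed strategies.
Let the inspector play day 1 with probability p. The inspectee is indifferent when 14p + 17(1−p) = 15p + 10(1−p), giving p = 7/8.
Let the inspectee play day 1 with probability q. The inspector is indifferent when 14q + 15(1−q) = 17q + 10(1−q), giving q = 5/8.
The value is 14·(5/8) + (15)·(3/8) = 115/8.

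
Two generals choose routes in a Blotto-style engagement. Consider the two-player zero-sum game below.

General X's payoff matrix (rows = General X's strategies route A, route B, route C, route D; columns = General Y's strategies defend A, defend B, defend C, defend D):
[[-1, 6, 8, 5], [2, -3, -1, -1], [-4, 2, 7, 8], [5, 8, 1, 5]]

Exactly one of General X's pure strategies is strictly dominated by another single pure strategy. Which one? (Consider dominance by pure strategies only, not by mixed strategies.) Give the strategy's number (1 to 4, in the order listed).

2

Compare route B with route D: 5 > 2, 8 > -3, 1 > -1, 5 > -1.
So route D strictly dominates route B for General X; route B is strictly dominated.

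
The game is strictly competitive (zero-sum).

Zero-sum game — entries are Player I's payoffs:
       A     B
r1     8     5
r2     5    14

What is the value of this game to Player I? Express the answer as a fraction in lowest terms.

29/4

Row minima are 5 and 5, so Player I's maximin is 5; column maxima are 8 and 14, so Player II's minimax is 8. These differ, so the equilibrium is in mixed strategies.
Let Player I play r1 with probability p. Player II is indifferent when 8p + 5(1−p) = 5p + 14(1−p), giving p = 3/4.
Let Player II play A with probability q. Player I is indifferent when 8q + 5(1−q) = 5q + 14(1−q), giving q = 3/4.
The value is 8·(3/4) + (5)·(1/4) = 29/4.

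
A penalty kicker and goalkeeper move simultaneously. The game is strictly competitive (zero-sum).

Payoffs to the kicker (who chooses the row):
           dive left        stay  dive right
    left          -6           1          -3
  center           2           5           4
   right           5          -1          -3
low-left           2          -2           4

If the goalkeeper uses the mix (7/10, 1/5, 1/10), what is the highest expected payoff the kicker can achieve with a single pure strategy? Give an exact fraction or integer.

left: (-6)·(7/10) + (1)·(1/5) + (-3)·(1/10) = -43/10.
center: (2)·(7/10) + (5)·(1/5) + (4)·(1/10) = 14/5.
right: (5)·(7/10) + (-1)·(1/5) + (-3)·(1/10) = 3.
low-left: (2)·(7/10) + (-2)·(1/5) + (4)·(1/10) = 7/5.
The best pure response is right with expected payoff 3.

3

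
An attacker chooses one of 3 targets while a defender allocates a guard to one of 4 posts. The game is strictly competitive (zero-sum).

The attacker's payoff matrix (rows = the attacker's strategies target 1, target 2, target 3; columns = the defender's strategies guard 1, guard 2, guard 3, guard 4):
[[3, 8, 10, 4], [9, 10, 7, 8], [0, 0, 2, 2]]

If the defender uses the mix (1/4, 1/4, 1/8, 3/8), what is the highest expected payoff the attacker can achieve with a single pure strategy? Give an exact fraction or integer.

69/8

target 1: (3)·(1/4) + (8)·(1/4) + (10)·(1/8) + (4)·(3/8) = 11/2.
target 2: (9)·(1/4) + (10)·(1/4) + (7)·(1/8) + (8)·(3/8) = 69/8.
target 3: (0)·(1/4) + (0)·(1/4) + (2)·(1/8) + (2)·(3/8) = 1.
The best pure response is target 2 with expected payoff 69/8.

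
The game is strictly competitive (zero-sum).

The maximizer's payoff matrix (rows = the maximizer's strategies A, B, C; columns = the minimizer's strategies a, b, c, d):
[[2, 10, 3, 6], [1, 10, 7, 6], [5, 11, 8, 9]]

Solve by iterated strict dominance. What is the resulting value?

5

Column c is strictly dominated by a for the minimizer (2<3, 1<7, 5<8); eliminate c.
Row A is strictly dominated by row C (5>2, 11>10, 9>6); eliminate A.
Row B is strictly dominated by row C (5>1, 11>10, 9>6); eliminate B.
Column d is strictly dominated by a for the minimizer (5<9); eliminate d.
Column b is strictly dominated by a for the minimizer (5<11); eliminate b.
Only (C, a) remains, with payoff 5.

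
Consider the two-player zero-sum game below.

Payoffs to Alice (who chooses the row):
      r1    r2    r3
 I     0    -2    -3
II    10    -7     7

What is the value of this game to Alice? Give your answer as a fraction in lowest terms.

Column r1 is strictly dominated by r3 for Bob (it gives Alice more in every row).
The remaining 2×2 game on (I, II) × (r2, r3) has no saddle point. Let Alice play I with probability p; indifference gives −2p − 7(1−p) = −3p + 7(1−p), so p = 14/15.
Similarly Bob's optimal q on r2 is 2/3, and the value is -2·(2/3) + (-3)·(1/3) = -7/3.

-7/3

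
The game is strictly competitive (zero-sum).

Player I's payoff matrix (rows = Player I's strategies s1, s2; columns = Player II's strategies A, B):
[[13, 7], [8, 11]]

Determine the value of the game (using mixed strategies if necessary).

29/3

Row minima are 7 and 8, so Player I's maximin is 8; column maxima are 13 and 11, so Player II's minimax is 11. These differ, so the equilibrium is in mixed strategies.
Let Player I play s1 with probability p. Player II is indifferent when 13p + 8(1−p) = 7p + 11(1−p), giving p = 1/3.
Let Player II play A with probability q. Player I is indifferent when 13q + 7(1−q) = 8q + 11(1−q), giving q = 4/9.
The value is 13·(4/9) + (7)·(5/9) = 29/3.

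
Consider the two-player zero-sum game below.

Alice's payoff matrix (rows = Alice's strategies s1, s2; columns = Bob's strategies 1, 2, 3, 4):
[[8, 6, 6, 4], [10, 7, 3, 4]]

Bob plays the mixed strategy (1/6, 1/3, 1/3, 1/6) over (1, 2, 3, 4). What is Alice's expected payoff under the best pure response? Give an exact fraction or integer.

s1: (8)·(1/6) + (6)·(1/3) + (6)·(1/3) + (4)·(1/6) = 6.
s2: (10)·(1/6) + (7)·(1/3) + (3)·(1/3) + (4)·(1/6) = 17/3.
The best pure response is s1 with expected payoff 6.

6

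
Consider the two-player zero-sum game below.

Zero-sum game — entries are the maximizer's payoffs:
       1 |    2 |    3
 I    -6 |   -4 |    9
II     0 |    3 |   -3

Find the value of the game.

-1

Column 2 is strictly dominated by 1 for the minimizer (it gives the maximizer more in every row).
The remaining 2×2 game on (I, II) × (1, 3) has no saddle point. Let the maximizer play I with probability p; indifference gives −6p = 9p − 3(1−p), so p = 1/6.
Similarly the minimizer's optimal q on 1 is 2/3, and the value is -6·(2/3) + (9)·(1/3) = -1.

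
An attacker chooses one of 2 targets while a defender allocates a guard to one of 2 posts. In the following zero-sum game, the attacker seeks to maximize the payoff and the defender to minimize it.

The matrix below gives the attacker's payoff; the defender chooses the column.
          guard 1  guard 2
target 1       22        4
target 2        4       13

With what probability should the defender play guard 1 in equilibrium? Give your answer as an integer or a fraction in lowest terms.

Row minima are 4 and 4, so the attacker's maximin is 4; column maxima are 22 and 13, so the defender's minimax is 13. These differ, so the equilibrium is in mixed strategies.
Let the defender play guard 1 with probability q. The attacker is indifferent when 22q + 4(1−q) = 4q + 13(1−q), giving q = 1/3.

1/3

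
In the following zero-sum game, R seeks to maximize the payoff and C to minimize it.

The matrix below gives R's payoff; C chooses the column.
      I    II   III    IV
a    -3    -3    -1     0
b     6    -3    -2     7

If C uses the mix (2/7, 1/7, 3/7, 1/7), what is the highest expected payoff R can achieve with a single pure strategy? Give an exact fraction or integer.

10/7

a: (-3)·(2/7) + (-3)·(1/7) + (-1)·(3/7) + (0)·(1/7) = -12/7.
b: (6)·(2/7) + (-3)·(1/7) + (-2)·(3/7) + (7)·(1/7) = 10/7.
The best pure response is b with expected payoff 10/7.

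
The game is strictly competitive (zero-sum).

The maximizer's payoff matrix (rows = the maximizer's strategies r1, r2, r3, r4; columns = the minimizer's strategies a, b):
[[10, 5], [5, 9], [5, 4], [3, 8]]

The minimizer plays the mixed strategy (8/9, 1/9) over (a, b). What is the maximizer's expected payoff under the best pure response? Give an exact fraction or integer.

85/9

r1: (10)·(8/9) + (5)·(1/9) = 85/9.
r2: (5)·(8/9) + (9)·(1/9) = 49/9.
r3: (5)·(8/9) + (4)·(1/9) = 44/9.
r4: (3)·(8/9) + (8)·(1/9) = 32/9.
The best pure response is r1 with expected payoff 85/9.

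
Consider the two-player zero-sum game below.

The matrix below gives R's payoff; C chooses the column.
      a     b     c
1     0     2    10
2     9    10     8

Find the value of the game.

Column b is strictly dominated by a for C (it gives R more in every row).
The remaining 2×2 game on (1, 2) × (a, c) has no saddle point. Let R play 1 with probability p; indifference gives 9(1−p) = 10p + 8(1−p), so p = 1/11.
Similarly C's optimal q on a is 2/11, and the value is 0·(2/11) + (10)·(9/11) = 90/11.

90/11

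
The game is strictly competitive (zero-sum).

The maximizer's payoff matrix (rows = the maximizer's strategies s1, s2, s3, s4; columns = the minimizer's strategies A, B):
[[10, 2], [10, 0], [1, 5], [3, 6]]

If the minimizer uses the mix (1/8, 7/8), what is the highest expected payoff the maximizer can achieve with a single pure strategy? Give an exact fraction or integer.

s1: (10)·(1/8) + (2)·(7/8) = 3.
s2: (10)·(1/8) + (0)·(7/8) = 5/4.
s3: (1)·(1/8) + (5)·(7/8) = 9/2.
s4: (3)·(1/8) + (6)·(7/8) = 45/8.
The best pure response is s4 with expected payoff 45/8.

45/8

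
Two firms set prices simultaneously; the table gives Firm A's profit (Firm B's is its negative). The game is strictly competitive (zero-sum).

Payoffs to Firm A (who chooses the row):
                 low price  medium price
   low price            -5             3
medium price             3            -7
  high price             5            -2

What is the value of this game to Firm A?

Row medium price is strictly dominated by row high price, so Firm A never plays it.
The remaining 2×2 game on (low price, high price) × (low price, medium price) has no saddle point. Let Firm A play low price with probability p; indifference gives −5p + 5(1−p) = 3p − 2(1−p), so p = 7/15.
Similarly Firm B's optimal q on low price is 1/3, and the value is -5·(1/3) + (3)·(2/3) = 1/3.

1/3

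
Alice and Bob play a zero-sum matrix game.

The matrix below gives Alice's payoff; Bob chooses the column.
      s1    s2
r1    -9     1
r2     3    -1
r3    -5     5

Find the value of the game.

5/7

Row r1 is strictly dominated by row r3, so Alice never plays it.
The remaining 2×2 game on (r2, r3) × (s1, s2) has no saddle point. Let Alice play r2 with probability p; indifference gives 3p − 5(1−p) = −p + 5(1−p), so p = 5/7.
Similarly Bob's optimal q on s1 is 3/7, and the value is 3·(3/7) + (-1)·(4/7) = 5/7.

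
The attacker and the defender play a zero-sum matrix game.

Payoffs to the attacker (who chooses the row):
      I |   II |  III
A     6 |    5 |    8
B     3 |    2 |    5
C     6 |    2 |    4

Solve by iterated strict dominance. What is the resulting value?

5

Row B is strictly dominated by row A (6>3, 5>2, 8>5); eliminate B.
Column III is strictly dominated by II for the defender (5<8, 2<4); eliminate III.
Column I is strictly dominated by II for the defender (5<6, 2<6); eliminate I.
Row C is strictly dominated by row A (5>2); eliminate C.
Only (A, II) remains, with payoff 5.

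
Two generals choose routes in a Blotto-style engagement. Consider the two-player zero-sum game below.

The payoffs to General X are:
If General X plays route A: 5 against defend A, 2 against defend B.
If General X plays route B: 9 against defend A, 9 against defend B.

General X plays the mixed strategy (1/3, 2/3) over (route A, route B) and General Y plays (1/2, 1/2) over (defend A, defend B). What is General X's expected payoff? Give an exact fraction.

Against (1/2, 1/2), each row's expected payoff is route A: 7/2; route B: 9.
Taking the (1/3, 2/3)-weighted average: (1/3)·(7/2) + (2/3)·(9) = 43/6.

43/6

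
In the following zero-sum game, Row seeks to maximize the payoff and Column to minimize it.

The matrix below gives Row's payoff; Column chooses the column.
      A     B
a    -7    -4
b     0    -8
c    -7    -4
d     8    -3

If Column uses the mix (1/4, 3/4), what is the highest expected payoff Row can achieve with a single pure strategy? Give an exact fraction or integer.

-1/4

a: (-7)·(1/4) + (-4)·(3/4) = -19/4.
b: (0)·(1/4) + (-8)·(3/4) = -6.
c: (-7)·(1/4) + (-4)·(3/4) = -19/4.
d: (8)·(1/4) + (-3)·(3/4) = -1/4.
The best pure response is d with expected payoff -1/4.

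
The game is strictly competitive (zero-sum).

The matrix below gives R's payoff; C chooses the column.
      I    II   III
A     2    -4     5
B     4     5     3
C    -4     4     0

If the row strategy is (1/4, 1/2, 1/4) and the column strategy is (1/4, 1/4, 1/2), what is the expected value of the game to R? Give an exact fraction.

19/8

Against (1/4, 1/4, 1/2), each row's expected payoff is A: 2; B: 15/4; C: 0.
Taking the (1/4, 1/2, 1/4)-weighted average: (1/4)·(2) + (1/2)·(15/4) + (1/4)·(0) = 19/8.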